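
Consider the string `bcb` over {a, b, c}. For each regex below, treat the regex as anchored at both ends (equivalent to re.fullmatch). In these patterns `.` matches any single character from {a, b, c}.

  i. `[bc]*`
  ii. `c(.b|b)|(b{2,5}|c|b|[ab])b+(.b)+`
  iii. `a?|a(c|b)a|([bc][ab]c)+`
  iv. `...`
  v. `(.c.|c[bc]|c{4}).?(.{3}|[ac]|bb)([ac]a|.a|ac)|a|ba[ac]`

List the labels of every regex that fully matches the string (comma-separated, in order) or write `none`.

i → match
ii → no match
iii → no match
iv → match
v → no match

i, iv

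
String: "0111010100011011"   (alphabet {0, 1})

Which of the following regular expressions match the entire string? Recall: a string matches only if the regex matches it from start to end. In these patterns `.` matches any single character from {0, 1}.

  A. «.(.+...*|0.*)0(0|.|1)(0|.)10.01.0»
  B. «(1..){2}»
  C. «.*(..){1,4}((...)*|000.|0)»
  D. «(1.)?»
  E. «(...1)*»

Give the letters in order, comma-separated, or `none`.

A → no match — must end with "0"
B → no match — must start with "1"
C → match
D → no match
E → match

C, E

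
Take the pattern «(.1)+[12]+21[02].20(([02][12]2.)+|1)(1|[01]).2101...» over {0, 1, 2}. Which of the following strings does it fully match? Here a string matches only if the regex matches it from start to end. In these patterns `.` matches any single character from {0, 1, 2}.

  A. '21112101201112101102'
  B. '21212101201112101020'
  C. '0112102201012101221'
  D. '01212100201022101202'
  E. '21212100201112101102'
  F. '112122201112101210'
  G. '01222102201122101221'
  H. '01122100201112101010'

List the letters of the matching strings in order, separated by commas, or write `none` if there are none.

A, B, C, D, E, G, H

A → match
B → match
C → match
D → match
E → match
F → no match
G → match
H → match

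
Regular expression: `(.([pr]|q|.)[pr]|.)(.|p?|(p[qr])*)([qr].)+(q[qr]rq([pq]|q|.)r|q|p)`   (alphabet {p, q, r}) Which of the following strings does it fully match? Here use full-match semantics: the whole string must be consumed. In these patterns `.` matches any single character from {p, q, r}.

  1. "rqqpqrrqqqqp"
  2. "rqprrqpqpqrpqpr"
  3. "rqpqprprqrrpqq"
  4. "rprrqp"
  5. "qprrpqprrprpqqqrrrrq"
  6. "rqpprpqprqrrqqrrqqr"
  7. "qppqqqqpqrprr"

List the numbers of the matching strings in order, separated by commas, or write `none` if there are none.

1 → no match
2 → no match
3 → no match
4 → match
5 → no match
6 → match
7 → no match

4, 6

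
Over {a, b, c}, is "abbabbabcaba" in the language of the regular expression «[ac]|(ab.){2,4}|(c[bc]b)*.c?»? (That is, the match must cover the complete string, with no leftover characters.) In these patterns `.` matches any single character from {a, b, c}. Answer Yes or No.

Yes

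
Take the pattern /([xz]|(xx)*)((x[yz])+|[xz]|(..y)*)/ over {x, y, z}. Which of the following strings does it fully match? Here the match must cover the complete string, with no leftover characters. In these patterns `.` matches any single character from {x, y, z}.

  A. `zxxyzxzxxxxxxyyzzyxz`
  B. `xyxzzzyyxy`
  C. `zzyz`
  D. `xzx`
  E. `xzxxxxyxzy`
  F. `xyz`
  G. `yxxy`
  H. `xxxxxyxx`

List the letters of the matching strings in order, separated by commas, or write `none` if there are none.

A → no match
B → no match
C → no match
D → no match
E → no match
F → no match
G → no match
H → no match

none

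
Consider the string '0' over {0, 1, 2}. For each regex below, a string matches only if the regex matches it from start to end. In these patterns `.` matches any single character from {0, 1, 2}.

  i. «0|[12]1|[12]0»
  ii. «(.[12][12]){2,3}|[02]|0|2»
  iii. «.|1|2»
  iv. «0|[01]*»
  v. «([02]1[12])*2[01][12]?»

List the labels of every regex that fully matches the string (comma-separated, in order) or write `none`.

i → match
ii → match
iii → match
iv → match
v → no match

i, ii, iii, iv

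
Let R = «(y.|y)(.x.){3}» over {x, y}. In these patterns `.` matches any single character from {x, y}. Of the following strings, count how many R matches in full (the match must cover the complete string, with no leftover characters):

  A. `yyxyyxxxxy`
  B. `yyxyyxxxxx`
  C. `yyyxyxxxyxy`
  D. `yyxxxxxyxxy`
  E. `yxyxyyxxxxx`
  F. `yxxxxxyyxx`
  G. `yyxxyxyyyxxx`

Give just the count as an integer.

A → match
B → match
C → match
D → match
E → match
F → match
G → no match
Total matched: 6

6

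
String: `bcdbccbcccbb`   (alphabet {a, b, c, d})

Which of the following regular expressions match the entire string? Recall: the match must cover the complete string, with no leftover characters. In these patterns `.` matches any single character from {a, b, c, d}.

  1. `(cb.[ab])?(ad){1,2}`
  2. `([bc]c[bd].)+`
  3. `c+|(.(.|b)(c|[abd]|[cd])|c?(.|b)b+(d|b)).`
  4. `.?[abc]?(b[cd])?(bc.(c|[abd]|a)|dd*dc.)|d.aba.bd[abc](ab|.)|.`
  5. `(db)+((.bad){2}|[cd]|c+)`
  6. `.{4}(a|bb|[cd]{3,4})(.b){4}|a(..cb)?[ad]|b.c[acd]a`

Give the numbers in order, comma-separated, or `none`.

2

1 → no match — must end with `ad`
2 → match
3 → no match
4 → no match
5 → no match — must start with `db`
6 → no match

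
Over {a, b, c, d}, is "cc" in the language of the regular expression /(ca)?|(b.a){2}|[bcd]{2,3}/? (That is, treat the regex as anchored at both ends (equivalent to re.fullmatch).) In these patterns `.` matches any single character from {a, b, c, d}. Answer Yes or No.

Yes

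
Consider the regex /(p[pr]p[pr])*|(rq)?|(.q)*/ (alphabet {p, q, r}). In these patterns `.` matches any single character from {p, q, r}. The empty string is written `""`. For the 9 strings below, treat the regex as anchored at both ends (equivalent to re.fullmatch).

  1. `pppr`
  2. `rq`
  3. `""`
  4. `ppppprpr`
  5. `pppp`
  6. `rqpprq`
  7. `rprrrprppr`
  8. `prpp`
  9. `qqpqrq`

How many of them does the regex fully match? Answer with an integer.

7

1. `pppr` → match
2. `rq` → match
3. `""` → match
4. `ppppprpr` → match
5. `pppp` → match
6. `rqpprq` → no match
7. `rprrrprppr` → no match
8. `prpp` → match
9. `qqpqrq` → match
Total matched: 7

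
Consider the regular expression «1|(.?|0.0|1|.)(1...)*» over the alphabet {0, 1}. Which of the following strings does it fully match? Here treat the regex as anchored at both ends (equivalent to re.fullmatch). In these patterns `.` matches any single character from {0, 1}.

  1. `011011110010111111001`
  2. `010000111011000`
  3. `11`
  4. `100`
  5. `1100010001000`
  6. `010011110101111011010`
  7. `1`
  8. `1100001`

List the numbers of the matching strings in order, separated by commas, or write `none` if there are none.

5, 6, 7

1 → no match
2 → no match
3 → no match
4 → no match
5 → match
6 → match
7 → match
8 → no match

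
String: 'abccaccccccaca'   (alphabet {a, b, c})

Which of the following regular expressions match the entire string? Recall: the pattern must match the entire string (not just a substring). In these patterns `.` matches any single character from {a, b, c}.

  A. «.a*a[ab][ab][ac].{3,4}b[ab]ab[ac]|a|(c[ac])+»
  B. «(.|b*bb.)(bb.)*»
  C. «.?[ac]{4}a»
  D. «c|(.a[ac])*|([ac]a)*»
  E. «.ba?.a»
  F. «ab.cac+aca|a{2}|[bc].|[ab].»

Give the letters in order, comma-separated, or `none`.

A → no match
B → no match
C → no match
D → no match
E → no match
F → match

F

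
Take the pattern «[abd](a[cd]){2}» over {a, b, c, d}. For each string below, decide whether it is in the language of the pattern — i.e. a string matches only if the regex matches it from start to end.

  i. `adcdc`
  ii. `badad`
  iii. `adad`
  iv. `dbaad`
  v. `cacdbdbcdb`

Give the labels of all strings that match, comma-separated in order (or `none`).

i → no match
ii → match
iii → no match
iv → no match
v → no match

ii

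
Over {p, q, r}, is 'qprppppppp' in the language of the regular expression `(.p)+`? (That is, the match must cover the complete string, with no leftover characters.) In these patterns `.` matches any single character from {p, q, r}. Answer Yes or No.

Yes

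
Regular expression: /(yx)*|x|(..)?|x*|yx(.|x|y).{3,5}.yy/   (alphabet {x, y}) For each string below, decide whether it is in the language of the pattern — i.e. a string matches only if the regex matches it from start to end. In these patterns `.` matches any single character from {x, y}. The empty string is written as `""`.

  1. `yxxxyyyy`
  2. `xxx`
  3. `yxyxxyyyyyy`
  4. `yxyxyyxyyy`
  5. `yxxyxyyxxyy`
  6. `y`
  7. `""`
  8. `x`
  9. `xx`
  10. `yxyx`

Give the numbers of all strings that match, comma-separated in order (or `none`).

2, 3, 4, 5, 7, 8, 9, 10

1 → no match
2 → match
3 → match
4 → match
5 → match
6 → no match
7 → match
8 → match
9 → match
10 → match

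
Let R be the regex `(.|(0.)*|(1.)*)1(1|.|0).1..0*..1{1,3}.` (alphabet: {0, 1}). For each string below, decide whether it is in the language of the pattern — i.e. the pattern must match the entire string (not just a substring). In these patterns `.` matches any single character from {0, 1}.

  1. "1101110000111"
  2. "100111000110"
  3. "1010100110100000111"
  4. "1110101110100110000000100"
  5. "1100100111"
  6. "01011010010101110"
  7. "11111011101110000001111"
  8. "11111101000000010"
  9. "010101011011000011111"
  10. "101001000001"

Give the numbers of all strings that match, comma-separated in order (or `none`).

1, 2, 7, 8, 9

1 → match
2 → match
3 → no match
4 → no match
5 → no match
6 → no match
7 → match
8 → match
9 → match
10 → no match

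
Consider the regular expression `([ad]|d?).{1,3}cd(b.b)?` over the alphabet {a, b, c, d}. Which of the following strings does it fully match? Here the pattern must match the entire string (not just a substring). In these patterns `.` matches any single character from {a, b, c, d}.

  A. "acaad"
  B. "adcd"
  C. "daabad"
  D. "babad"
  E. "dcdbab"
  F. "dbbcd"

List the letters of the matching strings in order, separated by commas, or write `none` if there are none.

A → no match
B → match
C → no match
D → no match
E → match
F → match

B, E, F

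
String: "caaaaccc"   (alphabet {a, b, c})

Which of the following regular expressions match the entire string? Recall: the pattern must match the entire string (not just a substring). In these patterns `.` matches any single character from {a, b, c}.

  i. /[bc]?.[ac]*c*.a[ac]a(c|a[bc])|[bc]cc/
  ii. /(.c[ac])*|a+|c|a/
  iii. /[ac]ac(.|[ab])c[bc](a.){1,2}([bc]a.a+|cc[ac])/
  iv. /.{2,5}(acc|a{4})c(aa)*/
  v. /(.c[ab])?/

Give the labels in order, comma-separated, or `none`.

i → no match
ii → no match
iii → no match
iv → match
v → no match

iv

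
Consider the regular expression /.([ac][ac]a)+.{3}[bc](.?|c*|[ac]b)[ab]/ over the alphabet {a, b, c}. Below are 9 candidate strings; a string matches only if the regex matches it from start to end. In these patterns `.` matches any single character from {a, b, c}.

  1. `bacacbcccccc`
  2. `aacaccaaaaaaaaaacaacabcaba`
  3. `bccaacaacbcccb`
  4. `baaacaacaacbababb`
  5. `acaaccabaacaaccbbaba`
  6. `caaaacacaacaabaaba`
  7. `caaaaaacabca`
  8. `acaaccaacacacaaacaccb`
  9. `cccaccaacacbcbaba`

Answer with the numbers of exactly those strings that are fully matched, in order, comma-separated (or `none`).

1. `bacacbcccccc` → no match
2 → match
3 → match
4 → match
5 → no match
6 → match
7. `caaaaaacabca` → match
8 → no match
9 → match

2, 3, 4, 6, 7, 9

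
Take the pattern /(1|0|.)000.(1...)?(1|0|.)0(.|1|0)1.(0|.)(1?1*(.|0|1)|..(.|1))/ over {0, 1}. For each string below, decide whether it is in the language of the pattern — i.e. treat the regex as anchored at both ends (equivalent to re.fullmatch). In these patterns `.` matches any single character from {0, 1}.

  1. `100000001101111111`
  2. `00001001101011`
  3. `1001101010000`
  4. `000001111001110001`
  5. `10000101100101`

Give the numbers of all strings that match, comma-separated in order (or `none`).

1 → match
2 → match
3 → no match
4 → match
5 → match

1, 2, 4, 5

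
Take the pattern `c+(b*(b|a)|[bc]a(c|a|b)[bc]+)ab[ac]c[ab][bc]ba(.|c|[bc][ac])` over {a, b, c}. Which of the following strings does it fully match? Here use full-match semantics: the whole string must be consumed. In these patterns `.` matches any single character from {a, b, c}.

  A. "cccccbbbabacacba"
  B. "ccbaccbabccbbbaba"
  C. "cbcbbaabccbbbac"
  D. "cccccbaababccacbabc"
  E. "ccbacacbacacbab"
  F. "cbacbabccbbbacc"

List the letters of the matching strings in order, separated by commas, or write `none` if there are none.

B, D, F

A → no match
B → match
C → no match
D → match
E → no match
F → match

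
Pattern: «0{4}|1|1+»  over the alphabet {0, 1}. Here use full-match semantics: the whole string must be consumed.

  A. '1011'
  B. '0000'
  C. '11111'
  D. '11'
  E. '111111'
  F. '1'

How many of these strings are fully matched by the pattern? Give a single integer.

A. '1011' → no match
B. '0000' → match
C. '11111' → match
D. '11' → match
E. '111111' → match
F. '1' → match
Total matched: 5

5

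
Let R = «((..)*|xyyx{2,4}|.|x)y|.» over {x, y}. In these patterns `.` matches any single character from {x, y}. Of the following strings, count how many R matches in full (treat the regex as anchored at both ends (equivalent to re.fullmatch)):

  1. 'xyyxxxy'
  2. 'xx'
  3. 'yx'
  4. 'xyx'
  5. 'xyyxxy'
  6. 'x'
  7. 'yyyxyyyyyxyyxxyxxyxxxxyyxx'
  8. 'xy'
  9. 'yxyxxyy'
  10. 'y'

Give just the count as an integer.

6

1 → match
2 → no match
3 → no match
4 → no match
5 → match
6 → match
7 → no match
8 → match
9 → match
10 → match
Total matched: 6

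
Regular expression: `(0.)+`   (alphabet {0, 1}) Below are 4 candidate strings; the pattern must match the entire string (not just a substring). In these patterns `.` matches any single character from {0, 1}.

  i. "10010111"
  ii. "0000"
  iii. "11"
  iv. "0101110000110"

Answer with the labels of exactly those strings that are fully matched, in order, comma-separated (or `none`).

ii

i → no match — must start with "0"
ii → match
iii → no match — must start with "0"
iv → no match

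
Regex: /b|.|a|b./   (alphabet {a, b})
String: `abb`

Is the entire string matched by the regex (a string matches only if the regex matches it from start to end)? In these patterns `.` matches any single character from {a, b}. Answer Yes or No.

No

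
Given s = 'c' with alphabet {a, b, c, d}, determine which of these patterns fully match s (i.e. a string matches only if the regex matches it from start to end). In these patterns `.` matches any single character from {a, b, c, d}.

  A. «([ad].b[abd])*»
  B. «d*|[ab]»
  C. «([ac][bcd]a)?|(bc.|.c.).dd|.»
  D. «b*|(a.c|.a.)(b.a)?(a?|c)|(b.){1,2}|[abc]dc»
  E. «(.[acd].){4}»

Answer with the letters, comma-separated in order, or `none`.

C

A → no match
B → no match
C → match
D → no match
E → no match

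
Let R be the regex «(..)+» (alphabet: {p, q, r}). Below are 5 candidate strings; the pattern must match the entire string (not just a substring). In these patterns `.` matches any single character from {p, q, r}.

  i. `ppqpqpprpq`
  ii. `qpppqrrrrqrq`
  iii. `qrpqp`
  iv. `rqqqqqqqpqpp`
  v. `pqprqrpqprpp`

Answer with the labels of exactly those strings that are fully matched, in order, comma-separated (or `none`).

i → match
ii → match
iii → no match
iv → match
v → match

i, ii, iv, v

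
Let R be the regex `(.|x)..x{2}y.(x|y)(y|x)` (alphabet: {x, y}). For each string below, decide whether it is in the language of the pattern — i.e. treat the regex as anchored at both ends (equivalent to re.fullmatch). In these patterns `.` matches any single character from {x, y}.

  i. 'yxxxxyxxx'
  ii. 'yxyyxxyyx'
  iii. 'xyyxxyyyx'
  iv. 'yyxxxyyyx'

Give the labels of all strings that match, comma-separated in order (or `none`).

i, iii, iv

i. 'yxxxxyxxx' → match
ii. 'yxyyxxyyx' → no match
iii. 'xyyxxyyyx' → match
iv. 'yyxxxyyyx' → match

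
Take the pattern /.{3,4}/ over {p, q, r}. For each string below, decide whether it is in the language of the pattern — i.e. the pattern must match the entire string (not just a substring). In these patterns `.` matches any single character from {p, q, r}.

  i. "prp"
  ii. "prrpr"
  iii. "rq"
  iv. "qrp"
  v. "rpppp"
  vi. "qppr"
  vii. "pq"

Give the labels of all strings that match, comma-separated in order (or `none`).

i → match
ii → no match
iii → no match
iv → match
v → no match
vi → match
vii → no match

i, iv, vi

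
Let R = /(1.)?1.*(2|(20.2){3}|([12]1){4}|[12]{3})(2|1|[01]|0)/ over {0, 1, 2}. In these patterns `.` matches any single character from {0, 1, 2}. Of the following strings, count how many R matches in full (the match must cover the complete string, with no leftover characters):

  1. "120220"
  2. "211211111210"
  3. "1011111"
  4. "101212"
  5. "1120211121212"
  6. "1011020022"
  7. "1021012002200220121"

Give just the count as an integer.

1 → match
2 → no match
3 → match
4 → match
5 → match
6 → match
7 → match
Total matched: 6

6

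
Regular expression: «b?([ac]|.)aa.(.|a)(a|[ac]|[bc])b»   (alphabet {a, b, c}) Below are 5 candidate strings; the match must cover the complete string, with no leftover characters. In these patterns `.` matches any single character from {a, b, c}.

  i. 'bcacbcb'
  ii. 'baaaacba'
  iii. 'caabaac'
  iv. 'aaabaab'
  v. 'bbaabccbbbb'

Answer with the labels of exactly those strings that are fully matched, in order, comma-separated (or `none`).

iv

i → no match
ii → no match — must end with 'b'
iii → no match — must end with 'b'
iv → match
v → no match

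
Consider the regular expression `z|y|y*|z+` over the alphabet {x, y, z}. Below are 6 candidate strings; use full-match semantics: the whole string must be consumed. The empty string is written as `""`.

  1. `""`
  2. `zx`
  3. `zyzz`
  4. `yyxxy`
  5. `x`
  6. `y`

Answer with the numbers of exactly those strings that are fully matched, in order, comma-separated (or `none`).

1. `""` → match
2. `zx` → no match
3. `zyzz` → no match
4. `yyxxy` → no match
5. `x` → no match
6. `y` → match

1, 6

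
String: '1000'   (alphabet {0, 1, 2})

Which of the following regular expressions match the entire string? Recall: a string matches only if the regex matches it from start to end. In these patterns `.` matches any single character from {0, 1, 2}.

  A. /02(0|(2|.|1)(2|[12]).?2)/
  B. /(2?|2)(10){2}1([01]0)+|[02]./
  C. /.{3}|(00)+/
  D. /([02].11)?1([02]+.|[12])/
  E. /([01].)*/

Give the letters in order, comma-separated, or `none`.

D, E

A → no match — must start with '02'
B → no match
C → no match
D → match
E → match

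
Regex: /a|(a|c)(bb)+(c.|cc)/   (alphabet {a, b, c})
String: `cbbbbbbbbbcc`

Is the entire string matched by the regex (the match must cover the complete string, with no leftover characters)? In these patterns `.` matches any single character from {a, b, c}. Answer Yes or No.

No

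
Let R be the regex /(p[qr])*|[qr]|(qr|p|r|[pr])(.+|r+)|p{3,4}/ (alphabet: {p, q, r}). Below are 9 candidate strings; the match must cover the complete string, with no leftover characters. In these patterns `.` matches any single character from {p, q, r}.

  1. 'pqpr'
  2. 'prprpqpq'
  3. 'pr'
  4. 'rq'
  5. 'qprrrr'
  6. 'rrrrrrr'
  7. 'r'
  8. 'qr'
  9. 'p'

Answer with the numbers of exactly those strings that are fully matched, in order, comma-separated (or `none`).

1, 2, 3, 4, 6, 7

1. 'pqpr' → match
2. 'prprpqpq' → match
3. 'pr' → match
4. 'rq' → match
5. 'qprrrr' → no match
6. 'rrrrrrr' → match
7. 'r' → match
8. 'qr' → no match
9. 'p' → no match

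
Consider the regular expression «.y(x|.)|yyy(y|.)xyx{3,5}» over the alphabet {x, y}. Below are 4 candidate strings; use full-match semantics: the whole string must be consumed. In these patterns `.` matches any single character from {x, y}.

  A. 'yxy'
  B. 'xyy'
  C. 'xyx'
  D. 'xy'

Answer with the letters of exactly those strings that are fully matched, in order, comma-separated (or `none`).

A → no match
B → match
C → match
D → no match

B, C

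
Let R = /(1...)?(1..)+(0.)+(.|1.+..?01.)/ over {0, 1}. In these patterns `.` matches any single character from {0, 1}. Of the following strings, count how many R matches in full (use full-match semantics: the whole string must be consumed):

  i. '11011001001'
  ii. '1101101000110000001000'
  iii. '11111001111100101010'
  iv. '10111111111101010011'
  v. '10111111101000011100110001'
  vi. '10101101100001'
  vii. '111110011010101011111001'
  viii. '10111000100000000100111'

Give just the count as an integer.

2

i → match
ii → no match
iii → match
iv → no match
v → no match
vi → no match
vii → no match
viii → no match
Total matched: 2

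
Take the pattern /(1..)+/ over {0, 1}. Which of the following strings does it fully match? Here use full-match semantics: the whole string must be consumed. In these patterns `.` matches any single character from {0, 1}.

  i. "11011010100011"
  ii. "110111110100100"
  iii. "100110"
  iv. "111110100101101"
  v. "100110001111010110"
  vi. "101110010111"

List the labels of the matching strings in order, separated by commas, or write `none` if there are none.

i → no match
ii → match
iii → match
iv → match
v → no match
vi → no match

ii, iii, iv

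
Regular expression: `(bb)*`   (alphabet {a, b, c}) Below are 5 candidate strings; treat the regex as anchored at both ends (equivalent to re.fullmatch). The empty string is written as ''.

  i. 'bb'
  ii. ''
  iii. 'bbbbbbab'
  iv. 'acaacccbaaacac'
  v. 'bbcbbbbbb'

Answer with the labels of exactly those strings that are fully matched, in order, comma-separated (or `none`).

i. 'bb' → match
ii. '' → match
iii. 'bbbbbbab' → no match
iv → no match
v. 'bbcbbbbbb' → no match

i, ii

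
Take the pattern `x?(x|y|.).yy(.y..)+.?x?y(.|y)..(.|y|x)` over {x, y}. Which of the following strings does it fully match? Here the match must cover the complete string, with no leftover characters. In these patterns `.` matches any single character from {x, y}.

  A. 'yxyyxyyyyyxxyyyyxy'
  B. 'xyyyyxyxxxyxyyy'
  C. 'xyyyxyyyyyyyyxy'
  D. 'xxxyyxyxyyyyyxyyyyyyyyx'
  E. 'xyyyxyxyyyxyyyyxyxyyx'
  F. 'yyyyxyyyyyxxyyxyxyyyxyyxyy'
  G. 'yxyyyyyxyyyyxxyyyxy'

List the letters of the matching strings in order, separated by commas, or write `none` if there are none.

A → match
B → match
C → no match
D → match
E → match
F → match
G → match

A, B, D, E, F, G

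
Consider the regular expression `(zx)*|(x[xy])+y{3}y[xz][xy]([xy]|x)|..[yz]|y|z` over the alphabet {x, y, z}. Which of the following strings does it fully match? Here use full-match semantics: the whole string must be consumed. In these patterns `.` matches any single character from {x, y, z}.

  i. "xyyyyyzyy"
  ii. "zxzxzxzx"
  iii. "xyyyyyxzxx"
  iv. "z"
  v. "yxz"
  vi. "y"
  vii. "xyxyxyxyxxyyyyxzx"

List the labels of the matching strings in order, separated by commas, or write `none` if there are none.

i. "xyyyyyzyy" → match
ii. "zxzxzxzx" → match
iii. "xyyyyyxzxx" → no match
iv. "z" → match
v. "yxz" → match
vi. "y" → match
vii → no match

i, ii, iv, v, vi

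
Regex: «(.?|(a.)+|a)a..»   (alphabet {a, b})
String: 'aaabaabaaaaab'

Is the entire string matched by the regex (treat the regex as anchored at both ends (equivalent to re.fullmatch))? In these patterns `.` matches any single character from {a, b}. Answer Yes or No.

No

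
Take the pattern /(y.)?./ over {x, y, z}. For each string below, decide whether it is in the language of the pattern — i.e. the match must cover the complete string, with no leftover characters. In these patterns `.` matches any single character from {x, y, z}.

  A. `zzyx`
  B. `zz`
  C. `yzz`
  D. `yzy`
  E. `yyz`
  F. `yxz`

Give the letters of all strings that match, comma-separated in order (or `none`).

C, D, E, F

A → no match
B → no match
C → match
D → match
E → match
F → match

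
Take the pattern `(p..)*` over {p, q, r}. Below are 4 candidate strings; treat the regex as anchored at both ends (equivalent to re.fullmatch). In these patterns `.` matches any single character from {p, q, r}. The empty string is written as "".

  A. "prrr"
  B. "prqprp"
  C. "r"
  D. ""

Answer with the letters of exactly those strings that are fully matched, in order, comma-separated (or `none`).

A. "prrr" → no match
B. "prqprp" → match
C. "r" → no match
D. "" → match

B, D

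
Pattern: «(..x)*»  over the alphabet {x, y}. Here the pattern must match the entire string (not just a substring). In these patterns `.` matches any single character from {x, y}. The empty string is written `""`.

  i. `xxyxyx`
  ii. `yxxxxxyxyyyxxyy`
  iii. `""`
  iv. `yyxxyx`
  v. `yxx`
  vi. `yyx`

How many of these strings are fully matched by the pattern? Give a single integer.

i → no match
ii → no match
iii → match
iv → match
v → match
vi → match
Total matched: 4

4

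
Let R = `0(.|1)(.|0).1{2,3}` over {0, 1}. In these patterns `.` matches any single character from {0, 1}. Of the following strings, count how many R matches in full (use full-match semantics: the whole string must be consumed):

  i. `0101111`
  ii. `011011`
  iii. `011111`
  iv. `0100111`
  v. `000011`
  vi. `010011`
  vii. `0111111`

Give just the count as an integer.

i → match
ii → match
iii → match
iv → match
v → match
vi → match
vii → match
Total matched: 7

7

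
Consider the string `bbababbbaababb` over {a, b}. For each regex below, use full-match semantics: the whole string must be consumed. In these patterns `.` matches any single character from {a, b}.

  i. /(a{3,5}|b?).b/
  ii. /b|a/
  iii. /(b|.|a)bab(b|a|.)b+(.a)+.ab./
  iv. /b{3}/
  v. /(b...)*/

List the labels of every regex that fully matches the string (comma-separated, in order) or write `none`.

iii

i → no match
ii → no match
iii → match
iv → no match
v → no match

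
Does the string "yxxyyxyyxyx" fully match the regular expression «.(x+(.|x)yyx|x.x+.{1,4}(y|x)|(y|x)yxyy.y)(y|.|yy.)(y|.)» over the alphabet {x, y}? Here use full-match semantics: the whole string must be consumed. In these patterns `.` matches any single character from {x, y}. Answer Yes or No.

No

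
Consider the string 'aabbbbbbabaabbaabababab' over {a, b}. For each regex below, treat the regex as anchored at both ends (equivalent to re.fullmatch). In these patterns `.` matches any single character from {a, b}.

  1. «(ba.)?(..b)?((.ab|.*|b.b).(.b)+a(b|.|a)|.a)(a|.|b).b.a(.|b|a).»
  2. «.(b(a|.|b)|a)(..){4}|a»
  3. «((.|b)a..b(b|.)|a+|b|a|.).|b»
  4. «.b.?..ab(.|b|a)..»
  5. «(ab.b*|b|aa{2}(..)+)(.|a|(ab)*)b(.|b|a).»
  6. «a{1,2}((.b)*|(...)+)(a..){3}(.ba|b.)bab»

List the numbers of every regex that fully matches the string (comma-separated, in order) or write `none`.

6

1 → no match
2 → no match
3 → no match
4 → no match
5 → no match
6 → match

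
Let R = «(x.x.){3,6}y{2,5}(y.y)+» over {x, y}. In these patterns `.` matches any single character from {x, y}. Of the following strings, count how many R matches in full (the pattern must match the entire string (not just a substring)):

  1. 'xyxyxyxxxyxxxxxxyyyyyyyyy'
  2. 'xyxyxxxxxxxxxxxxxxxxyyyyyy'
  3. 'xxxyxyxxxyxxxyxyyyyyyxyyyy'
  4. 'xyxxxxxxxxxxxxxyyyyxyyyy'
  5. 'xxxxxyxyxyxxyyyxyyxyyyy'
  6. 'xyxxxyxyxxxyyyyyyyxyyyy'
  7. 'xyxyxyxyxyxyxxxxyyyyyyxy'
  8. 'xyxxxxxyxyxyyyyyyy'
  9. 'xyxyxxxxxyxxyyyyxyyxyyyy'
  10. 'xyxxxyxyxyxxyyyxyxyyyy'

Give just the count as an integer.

9

1 → match
2 → match
3 → match
4 → match
5 → match
6 → match
7 → match
8 → match
9 → match
10 → no match
Total matched: 9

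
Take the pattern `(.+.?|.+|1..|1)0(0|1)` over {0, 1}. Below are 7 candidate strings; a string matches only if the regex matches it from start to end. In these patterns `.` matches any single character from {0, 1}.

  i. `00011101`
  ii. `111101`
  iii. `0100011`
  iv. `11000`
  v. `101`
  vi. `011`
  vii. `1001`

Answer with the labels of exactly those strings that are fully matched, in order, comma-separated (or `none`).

i → match
ii → match
iii → no match
iv → match
v → match
vi → no match
vii → match

i, ii, iv, v, vii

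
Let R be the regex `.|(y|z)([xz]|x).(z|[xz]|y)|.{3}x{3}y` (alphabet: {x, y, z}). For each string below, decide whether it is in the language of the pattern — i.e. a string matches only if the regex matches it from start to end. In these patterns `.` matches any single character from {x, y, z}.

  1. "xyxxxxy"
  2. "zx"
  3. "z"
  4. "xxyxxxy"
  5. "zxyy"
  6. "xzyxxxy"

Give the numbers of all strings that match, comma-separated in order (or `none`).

1. "xyxxxxy" → match
2. "zx" → no match
3. "z" → match
4. "xxyxxxy" → match
5. "zxyy" → match
6. "xzyxxxy" → match

1, 3, 4, 5, 6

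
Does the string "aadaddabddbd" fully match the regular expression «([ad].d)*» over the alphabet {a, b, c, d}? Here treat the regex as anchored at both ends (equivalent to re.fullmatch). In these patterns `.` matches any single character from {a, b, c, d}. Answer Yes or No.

Yes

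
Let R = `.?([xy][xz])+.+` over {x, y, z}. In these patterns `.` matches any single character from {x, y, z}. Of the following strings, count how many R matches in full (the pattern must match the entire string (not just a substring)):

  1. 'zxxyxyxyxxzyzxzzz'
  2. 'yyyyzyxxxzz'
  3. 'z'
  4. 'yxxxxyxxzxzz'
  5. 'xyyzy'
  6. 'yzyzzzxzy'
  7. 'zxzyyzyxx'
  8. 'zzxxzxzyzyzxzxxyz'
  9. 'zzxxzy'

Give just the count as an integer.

1 → match
2. 'yyyyzyxxxzz' → no match
3. 'z' → no match
4. 'yxxxxyxxzxzz' → match
5. 'xyyzy' → no match
6. 'yzyzzzxzy' → match
7. 'zxzyyzyxx' → match
8 → no match
9. 'zzxxzy' → no match
Total matched: 4

4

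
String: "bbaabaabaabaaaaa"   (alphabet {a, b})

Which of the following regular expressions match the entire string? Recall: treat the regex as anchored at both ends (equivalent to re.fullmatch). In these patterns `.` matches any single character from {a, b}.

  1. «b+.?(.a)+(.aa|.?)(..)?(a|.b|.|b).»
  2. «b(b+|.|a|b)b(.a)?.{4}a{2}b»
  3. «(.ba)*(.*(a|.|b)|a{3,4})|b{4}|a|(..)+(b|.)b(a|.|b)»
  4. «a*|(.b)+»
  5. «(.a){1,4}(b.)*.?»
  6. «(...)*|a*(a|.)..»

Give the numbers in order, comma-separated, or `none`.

3

1 → no match
2 → no match — must end with "ab"
3 → match
4 → no match
5 → no match
6 → no match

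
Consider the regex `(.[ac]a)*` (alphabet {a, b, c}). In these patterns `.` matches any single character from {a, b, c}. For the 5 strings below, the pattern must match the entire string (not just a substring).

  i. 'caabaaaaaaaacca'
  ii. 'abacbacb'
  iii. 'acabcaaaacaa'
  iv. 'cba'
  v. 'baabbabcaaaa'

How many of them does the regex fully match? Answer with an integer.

2

i → match
ii → no match
iii → match
iv → no match
v → no match
Total matched: 2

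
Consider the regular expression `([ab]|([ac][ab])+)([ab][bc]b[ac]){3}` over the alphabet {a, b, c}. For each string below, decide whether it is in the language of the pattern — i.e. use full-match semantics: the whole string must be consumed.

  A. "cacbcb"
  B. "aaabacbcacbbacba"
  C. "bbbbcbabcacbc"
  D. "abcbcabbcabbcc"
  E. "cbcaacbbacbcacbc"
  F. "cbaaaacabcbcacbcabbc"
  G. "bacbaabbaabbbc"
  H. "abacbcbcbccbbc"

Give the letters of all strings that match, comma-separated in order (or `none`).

F

A. "cacbcb" → no match
B → no match
C → no match
D → no match
E → no match
F → match
G → no match
H → no match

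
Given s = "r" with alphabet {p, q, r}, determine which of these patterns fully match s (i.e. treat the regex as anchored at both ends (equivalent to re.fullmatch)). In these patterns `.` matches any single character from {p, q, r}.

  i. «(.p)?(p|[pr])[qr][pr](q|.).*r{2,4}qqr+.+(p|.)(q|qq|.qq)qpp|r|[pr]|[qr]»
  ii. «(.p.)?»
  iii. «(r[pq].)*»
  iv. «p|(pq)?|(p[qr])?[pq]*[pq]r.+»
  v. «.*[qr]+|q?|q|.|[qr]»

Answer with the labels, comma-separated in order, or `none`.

i, v

i → match
ii → no match
iii → no match
iv → no match
v → match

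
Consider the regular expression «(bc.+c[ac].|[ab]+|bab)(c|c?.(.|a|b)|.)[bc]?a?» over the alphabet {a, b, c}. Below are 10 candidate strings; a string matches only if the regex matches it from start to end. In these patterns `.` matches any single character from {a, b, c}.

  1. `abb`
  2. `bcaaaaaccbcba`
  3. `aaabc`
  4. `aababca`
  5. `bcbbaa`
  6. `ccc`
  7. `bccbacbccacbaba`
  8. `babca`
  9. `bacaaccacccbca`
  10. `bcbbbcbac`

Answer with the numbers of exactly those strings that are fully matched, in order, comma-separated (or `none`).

1 → match
2 → match
3 → match
4 → match
5 → no match
6 → no match
7 → match
8 → match
9 → no match
10 → no match

1, 2, 3, 4, 7, 8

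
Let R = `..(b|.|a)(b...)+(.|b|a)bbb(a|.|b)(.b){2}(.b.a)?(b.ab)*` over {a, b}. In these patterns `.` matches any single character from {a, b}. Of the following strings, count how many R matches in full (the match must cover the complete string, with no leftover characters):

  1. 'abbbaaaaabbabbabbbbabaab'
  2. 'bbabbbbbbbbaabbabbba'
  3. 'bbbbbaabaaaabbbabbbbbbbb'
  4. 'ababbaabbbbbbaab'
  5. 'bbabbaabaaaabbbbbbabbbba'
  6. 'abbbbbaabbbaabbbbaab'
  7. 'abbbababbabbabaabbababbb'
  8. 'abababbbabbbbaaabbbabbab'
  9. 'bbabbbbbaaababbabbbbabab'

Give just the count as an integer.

1 → no match
2 → no match
3 → no match
4 → no match
5 → match
6 → match
7 → no match
8 → match
9 → match
Total matched: 4

4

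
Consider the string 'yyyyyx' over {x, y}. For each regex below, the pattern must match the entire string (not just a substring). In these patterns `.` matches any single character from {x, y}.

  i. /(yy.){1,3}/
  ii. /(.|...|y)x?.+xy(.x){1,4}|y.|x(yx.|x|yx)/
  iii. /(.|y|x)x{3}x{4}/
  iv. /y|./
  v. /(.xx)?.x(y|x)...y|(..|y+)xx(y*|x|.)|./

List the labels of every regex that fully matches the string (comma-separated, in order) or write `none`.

i

i → match
ii → no match
iii → no match
iv → no match
v → no match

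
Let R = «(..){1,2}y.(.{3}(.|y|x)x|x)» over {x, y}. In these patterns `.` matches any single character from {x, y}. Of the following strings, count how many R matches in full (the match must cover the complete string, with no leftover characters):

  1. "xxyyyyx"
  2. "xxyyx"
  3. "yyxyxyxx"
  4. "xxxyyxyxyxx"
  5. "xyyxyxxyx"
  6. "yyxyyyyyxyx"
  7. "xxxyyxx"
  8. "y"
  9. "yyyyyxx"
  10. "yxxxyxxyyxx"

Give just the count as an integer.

1. "xxyyyyx" → match
2. "xxyyx" → match
3. "yyxyxyxx" → no match
4. "xxxyyxyxyxx" → match
5. "xyyxyxxyx" → match
6. "yyxyyyyyxyx" → match
7. "xxxyyxx" → match
8. "y" → no match — must end with "x"
9. "yyyyyxx" → match
10. "yxxxyxxyyxx" → match
Total matched: 8

8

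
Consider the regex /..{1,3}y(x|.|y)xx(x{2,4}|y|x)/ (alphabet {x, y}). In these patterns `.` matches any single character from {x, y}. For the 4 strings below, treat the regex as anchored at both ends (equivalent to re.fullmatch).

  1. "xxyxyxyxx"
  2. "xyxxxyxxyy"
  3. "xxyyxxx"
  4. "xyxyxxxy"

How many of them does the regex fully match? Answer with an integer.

1 → no match
2 → no match
3 → match
4 → match
Total matched: 2

2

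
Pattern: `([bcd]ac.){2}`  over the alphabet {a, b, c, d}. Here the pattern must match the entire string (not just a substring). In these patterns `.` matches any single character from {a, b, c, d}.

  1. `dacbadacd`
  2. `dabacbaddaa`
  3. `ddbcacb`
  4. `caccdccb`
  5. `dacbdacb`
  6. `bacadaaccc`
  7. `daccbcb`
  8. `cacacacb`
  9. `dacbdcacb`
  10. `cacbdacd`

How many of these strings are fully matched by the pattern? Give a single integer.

1 → no match
2 → no match
3 → no match
4 → no match
5 → match
6 → no match
7 → no match
8 → match
9 → no match
10 → match
Total matched: 3

3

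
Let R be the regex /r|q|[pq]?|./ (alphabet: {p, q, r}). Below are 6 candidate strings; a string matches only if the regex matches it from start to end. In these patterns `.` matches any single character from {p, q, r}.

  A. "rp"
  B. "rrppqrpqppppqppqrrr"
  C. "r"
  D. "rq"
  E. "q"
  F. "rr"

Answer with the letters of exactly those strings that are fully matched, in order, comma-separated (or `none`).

A → no match
B → no match
C → match
D → no match
E → match
F → no match

C, E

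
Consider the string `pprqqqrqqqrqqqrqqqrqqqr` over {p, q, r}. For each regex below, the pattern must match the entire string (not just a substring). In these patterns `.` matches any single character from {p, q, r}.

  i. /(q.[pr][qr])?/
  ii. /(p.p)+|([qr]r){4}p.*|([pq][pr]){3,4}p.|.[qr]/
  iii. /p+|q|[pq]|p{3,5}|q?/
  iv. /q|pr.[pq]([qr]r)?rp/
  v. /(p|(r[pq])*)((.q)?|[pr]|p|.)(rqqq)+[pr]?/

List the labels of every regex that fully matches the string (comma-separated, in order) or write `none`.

i → no match
ii → no match
iii → no match
iv → no match
v → match

v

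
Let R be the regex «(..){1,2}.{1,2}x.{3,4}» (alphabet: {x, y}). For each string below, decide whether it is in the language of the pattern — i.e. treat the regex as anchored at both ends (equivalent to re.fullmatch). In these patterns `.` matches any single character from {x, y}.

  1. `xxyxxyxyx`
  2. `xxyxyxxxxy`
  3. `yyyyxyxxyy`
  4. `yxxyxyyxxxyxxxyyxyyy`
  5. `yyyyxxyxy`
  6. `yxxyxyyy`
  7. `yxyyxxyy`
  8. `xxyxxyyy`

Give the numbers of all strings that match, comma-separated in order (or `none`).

1. `xxyxxyxyx` → match
2. `xxyxyxxxxy` → match
3. `yyyyxyxxyy` → match
4 → no match
5. `yyyyxxyxy` → match
6. `yxxyxyyy` → match
7. `yxyyxxyy` → match
8. `xxyxxyyy` → match

1, 2, 3, 5, 6, 7, 8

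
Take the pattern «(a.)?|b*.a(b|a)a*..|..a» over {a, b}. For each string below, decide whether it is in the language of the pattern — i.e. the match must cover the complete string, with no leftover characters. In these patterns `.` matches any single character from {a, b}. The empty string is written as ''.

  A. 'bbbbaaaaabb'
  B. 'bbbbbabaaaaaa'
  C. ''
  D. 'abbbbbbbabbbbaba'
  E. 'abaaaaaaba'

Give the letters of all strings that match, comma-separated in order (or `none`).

A, B, C

A. 'bbbbaaaaabb' → match
B → match
C. '' → match
D → no match
E. 'abaaaaaaba' → no match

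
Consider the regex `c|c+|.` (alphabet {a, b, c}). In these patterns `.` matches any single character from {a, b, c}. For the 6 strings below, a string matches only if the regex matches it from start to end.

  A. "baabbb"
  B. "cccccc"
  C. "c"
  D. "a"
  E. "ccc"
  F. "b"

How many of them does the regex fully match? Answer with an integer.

A. "baabbb" → no match
B. "cccccc" → match
C. "c" → match
D. "a" → match
E. "ccc" → match
F. "b" → match
Total matched: 5

5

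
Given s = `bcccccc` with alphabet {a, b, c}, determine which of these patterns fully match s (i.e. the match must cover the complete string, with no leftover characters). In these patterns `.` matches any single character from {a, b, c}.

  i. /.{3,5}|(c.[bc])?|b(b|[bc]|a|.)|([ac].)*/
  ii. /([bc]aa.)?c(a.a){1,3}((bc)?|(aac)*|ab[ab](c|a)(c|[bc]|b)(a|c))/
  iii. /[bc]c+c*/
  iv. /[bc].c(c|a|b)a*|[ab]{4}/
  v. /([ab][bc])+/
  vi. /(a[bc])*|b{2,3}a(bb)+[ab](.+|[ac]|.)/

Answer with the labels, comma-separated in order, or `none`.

iii

i → no match
ii → no match
iii → match
iv → no match
v → no match
vi → no match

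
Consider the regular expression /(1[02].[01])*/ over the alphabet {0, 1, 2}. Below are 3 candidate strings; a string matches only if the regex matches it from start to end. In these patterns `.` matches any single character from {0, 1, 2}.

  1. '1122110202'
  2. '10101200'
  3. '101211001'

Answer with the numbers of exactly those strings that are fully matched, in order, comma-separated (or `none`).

1 → no match
2 → match
3 → no match

2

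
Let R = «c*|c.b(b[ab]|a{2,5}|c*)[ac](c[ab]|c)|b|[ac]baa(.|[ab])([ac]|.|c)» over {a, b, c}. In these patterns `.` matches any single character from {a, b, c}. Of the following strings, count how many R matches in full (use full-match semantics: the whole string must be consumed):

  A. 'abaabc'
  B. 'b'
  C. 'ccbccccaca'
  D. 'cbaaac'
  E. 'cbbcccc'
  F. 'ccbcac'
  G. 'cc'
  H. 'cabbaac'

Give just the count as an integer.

A. 'abaabc' → match
B. 'b' → match
C. 'ccbccccaca' → match
D. 'cbaaac' → match
E. 'cbbcccc' → match
F. 'ccbcac' → match
G. 'cc' → match
H. 'cabbaac' → match
Total matched: 8

8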